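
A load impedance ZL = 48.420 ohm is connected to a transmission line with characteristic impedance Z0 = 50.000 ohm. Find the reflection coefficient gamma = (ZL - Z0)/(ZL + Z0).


gamma = (48.420 - 50.000) / (48.420 + 50.000) = -0.01605

-0.01605


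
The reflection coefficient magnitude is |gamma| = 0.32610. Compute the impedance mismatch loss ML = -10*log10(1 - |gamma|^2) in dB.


ML = -10 * log10(1 - 0.32610^2) = -10 * log10(0.89365879) = 0.4883 dB

0.4883 dB


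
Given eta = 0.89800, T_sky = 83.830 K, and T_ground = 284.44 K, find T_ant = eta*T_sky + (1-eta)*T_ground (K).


T_ant = 0.89800 * 83.830 + (1 - 0.89800) * 284.44 = 104.3 K

104.3 K


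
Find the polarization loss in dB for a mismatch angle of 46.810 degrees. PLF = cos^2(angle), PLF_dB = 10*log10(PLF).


PLF_linear = cos^2(46.810 deg) = 0.4684306
PLF_dB = 10 * log10(0.4684306) = -3.294 dB

-3.294 dB


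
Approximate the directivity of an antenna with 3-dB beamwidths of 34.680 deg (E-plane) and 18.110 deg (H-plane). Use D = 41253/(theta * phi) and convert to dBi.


D_linear = 41253 / (34.680 * 18.110) = 65.68376
D_dBi = 10 * log10(65.68376) = 18.17 dBi

18.17 dBi


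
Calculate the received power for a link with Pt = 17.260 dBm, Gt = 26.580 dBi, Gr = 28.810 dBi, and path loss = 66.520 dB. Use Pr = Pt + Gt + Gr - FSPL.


Pr = 17.260 + 26.580 + 28.810 - 66.520 = 6.13 dBm

6.13 dBm


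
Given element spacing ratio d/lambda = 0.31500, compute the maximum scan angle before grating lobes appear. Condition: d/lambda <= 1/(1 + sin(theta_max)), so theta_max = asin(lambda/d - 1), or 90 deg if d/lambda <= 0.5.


lambda/d - 1 = 1/0.31500 - 1 = 2.174603 >= 1
d/lambda <= 0.5, so the array can scan to endfire without grating lobes: theta_max = 90 deg

90 deg


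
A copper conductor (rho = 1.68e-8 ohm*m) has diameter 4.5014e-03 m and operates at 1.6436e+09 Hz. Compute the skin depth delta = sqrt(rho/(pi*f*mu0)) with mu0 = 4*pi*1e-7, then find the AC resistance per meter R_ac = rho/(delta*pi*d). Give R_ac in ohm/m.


delta = sqrt(1.68e-8 / (pi * 1.6436e+09 * 4*pi*1e-7)) = 1.609077e-06 m
R_ac = 1.68e-8 / (1.609077e-06 * pi * 4.5014e-03) = 0.7383 ohm/m

0.7383 ohm/m


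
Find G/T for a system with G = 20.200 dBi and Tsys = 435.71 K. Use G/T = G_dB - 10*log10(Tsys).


G/T = 20.200 - 10*log10(435.71) = 20.200 - 26.39198 = -6.192 dB/K

-6.192 dB/K


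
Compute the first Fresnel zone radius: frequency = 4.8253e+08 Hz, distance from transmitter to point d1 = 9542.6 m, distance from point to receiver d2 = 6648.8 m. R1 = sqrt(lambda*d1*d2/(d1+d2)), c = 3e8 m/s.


lambda = c / f = 3.0000e+08 / 4.8253e+08 = 0.6217230 m
R1 = sqrt(0.6217230 * 9542.6 * 6648.8 / (9542.6 + 6648.8)) = 49.36 m

49.36 m


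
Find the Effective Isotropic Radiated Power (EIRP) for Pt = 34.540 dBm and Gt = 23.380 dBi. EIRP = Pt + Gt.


EIRP = Pt + Gt = 34.540 + 23.380 = 57.92 dBm

57.92 dBm


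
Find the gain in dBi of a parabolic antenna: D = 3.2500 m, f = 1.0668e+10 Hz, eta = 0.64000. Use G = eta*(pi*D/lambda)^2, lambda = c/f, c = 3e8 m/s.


lambda = c / f = 3.0000e+08 / 1.0668e+10 = 0.02812148 m
G_linear = 0.64000 * (pi * 3.2500 / 0.02812148)^2 = 84366.51
G_dBi = 10 * log10(84366.51) = 49.26 dBi

49.26 dBi


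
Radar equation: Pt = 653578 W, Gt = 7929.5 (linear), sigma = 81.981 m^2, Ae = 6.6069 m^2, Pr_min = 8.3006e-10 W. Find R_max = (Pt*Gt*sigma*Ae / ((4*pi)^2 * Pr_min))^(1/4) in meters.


R^4 = 653578*7929.5*81.981*6.6069 / ((4*pi)^2 * 8.3006e-10) = 2.141534e+19
R_max = 2.141534e+19^0.25 = 68027 m

68027 m


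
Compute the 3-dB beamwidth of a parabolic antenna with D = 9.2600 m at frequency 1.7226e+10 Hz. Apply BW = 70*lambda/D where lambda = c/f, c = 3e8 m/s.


lambda = c / f = 3.0000e+08 / 1.7226e+10 = 0.01741553 m
BW = 70 * 0.01741553 / 9.2600 = 0.1317 deg

0.1317 deg


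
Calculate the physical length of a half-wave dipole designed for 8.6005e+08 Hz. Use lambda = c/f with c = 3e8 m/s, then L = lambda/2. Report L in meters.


lambda = c / f = 3.0000e+08 / 8.6005e+08 = 0.3488169 m
L = lambda / 2 = 0.3488169 / 2 = 0.1744 m

0.1744 m


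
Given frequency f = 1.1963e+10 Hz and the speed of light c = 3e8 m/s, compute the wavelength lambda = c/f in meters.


lambda = c / f = 3.0000e+08 / 1.1963e+10 = 0.02508 m

0.02508 m


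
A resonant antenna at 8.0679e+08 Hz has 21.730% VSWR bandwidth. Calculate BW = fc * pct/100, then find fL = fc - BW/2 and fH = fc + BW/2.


BW = 8.0679e+08 * 21.730/100 = 1.753155e+08 Hz
fL = 8.0679e+08 - 1.753155e+08/2 = 7.191e+08 Hz
fH = 8.0679e+08 + 1.753155e+08/2 = 8.944e+08 Hz

BW=1.753e+08 Hz, fL=7.191e+08 Hz, fH=8.944e+08 Hz


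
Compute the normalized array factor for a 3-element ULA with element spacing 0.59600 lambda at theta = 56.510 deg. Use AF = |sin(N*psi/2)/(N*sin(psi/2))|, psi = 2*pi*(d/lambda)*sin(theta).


psi = 2*pi*0.59600*sin(56.510 deg) = 3.123078 rad
AF = |sin(3*3.123078/2) / (3*sin(3.123078/2))| = 0.3332

0.3332


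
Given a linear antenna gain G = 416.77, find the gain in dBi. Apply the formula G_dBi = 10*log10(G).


G_dBi = 10 * log10(416.77) = 26.20 dBi

26.20 dBi


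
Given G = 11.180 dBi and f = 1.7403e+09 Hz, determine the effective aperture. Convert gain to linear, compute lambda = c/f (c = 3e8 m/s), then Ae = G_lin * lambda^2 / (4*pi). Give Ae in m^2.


lambda = c / f = 3.0000e+08 / 1.7403e+09 = 0.1723841 m
G_linear = 10^(11.180/10) = 13.12200
Ae = G_linear * lambda^2 / (4*pi) = 13.12200 * 0.1723841^2 / (4*pi) = 0.03103 m^2

0.03103 m^2


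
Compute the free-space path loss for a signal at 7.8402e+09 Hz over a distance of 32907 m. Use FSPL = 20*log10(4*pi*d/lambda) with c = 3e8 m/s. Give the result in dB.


lambda = c / f = 3.0000e+08 / 7.8402e+09 = 0.03826433 m
FSPL = 20 * log10(4*pi*32907/0.03826433) = 140.7 dB

140.7 dB


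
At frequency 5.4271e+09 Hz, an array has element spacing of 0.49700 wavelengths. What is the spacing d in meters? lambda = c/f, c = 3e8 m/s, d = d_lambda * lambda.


lambda = c / f = 3.0000e+08 / 5.4271e+09 = 0.05527814 m
d = 0.49700 * 0.05527814 = 0.02747 m

0.02747 m


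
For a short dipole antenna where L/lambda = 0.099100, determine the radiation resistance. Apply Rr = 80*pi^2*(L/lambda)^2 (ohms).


Rr = 80 * pi^2 * (0.099100)^2 = 80 * 9.869604 * 9.820810e-03 = 7.754 ohm

7.754 ohm


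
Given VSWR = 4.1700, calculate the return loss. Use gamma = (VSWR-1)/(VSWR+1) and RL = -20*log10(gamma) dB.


gamma = (4.1700 - 1) / (4.1700 + 1) = 0.6131528
RL = -20 * log10(0.6131528) = 4.249 dB

4.249 dB


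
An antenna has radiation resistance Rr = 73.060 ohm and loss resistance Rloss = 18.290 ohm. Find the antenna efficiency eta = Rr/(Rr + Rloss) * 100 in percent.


eta = 73.060 / (73.060 + 18.290) * 100 = 79.98%

79.98%


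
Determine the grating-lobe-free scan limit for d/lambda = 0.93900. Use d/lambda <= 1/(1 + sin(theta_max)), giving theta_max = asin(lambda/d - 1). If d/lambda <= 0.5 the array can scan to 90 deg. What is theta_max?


lambda/d - 1 = 1/0.93900 - 1 = 0.06496273
theta_max = asin(0.06496273) = 3.725 deg

3.725 deg


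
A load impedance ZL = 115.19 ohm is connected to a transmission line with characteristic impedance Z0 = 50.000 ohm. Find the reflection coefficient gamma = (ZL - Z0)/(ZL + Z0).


gamma = (115.19 - 50.000) / (115.19 + 50.000) = 0.3946

0.3946


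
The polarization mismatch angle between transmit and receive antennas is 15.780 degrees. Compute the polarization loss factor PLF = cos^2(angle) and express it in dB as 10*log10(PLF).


PLF_linear = cos^2(15.780 deg) = 0.9260463
PLF_dB = 10 * log10(0.9260463) = -0.3337 dB

-0.3337 dB


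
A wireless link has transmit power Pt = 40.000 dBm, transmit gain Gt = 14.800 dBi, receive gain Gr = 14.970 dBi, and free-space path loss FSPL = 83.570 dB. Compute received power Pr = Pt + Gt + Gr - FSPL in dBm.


Pr = 40.000 + 14.800 + 14.970 - 83.570 = -13.80 dBm

-13.80 dBm


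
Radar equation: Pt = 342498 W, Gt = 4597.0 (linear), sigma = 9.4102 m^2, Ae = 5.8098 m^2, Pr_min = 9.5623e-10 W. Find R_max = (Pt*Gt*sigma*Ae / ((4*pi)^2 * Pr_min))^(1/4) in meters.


R^4 = 342498*4597.0*9.4102*5.8098 / ((4*pi)^2 * 9.5623e-10) = 5.700468e+17
R_max = 5.700468e+17^0.25 = 27478 m

27478 m


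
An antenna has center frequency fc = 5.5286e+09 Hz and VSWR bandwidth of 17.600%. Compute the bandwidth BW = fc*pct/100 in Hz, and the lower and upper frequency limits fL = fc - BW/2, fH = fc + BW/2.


BW = 5.5286e+09 * 17.600/100 = 9.730336e+08 Hz
fL = 5.5286e+09 - 9.730336e+08/2 = 5.042e+09 Hz
fH = 5.5286e+09 + 9.730336e+08/2 = 6.015e+09 Hz

BW=9.730e+08 Hz, fL=5.042e+09 Hz, fH=6.015e+09 Hz


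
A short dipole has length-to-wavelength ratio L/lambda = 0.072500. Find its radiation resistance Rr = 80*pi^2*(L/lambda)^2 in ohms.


Rr = 80 * pi^2 * (0.072500)^2 = 80 * 9.869604 * 5.256250e-03 = 4.150 ohm

4.150 ohm


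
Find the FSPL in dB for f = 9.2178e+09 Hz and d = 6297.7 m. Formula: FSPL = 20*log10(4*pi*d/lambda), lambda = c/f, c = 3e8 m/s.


lambda = c / f = 3.0000e+08 / 9.2178e+09 = 0.03254573 m
FSPL = 20 * log10(4*pi*6297.7/0.03254573) = 127.7 dB

127.7 dB


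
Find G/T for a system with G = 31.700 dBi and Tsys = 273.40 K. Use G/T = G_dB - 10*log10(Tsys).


G/T = 31.700 - 10*log10(273.40) = 31.700 - 24.36799 = 7.332 dB/K

7.332 dB/K


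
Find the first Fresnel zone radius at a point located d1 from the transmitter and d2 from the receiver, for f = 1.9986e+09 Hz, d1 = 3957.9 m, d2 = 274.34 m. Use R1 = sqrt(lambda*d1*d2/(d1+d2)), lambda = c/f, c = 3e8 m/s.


lambda = c / f = 3.0000e+08 / 1.9986e+09 = 0.1501051 m
R1 = sqrt(0.1501051 * 3957.9 * 274.34 / (3957.9 + 274.34)) = 6.206 m

6.206 m


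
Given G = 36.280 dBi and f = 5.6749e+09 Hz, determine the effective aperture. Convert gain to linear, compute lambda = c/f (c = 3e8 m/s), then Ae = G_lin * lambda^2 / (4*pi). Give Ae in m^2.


lambda = c / f = 3.0000e+08 / 5.6749e+09 = 0.05286437 m
G_linear = 10^(36.280/10) = 4246.196
Ae = G_linear * lambda^2 / (4*pi) = 4246.196 * 0.05286437^2 / (4*pi) = 0.9443 m^2

0.9443 m^2


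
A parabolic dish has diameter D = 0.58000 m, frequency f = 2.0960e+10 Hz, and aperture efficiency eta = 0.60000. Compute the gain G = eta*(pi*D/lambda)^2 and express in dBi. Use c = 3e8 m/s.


lambda = c / f = 3.0000e+08 / 2.0960e+10 = 0.01431298 m
G_linear = 0.60000 * (pi * 0.58000 / 0.01431298)^2 = 9724.043
G_dBi = 10 * log10(9724.043) = 39.88 dBi

39.88 dBi


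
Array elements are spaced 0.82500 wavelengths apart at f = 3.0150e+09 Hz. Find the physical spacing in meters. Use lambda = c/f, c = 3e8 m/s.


lambda = c / f = 3.0000e+08 / 3.0150e+09 = 0.09950249 m
d = 0.82500 * 0.09950249 = 0.08209 m

0.08209 m


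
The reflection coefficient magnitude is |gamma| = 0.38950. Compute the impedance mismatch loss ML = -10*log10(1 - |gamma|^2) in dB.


ML = -10 * log10(1 - 0.38950^2) = -10 * log10(0.84828975) = 0.7146 dB

0.7146 dB


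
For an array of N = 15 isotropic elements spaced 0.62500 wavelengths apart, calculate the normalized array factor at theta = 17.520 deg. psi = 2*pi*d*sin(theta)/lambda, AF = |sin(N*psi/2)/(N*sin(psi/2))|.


psi = 2*pi*0.62500*sin(17.520 deg) = 1.182176 rad
AF = |sin(15*1.182176/2) / (15*sin(1.182176/2))| = 0.06339

0.06339


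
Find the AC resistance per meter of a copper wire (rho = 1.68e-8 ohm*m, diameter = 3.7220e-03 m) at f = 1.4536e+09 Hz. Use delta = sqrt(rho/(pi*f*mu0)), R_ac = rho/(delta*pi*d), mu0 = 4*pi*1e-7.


delta = sqrt(1.68e-8 / (pi * 1.4536e+09 * 4*pi*1e-7)) = 1.711009e-06 m
R_ac = 1.68e-8 / (1.711009e-06 * pi * 3.7220e-03) = 0.8397 ohm/m

0.8397 ohm/m


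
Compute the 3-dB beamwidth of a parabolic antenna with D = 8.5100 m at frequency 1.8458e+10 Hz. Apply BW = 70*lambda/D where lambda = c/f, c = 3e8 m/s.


lambda = c / f = 3.0000e+08 / 1.8458e+10 = 0.01625312 m
BW = 70 * 0.01625312 / 8.5100 = 0.1337 deg

0.1337 deg


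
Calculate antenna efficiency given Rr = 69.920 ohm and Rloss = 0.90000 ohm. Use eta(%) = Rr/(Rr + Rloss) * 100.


eta = 69.920 / (69.920 + 0.90000) * 100 = 98.73%

98.73%


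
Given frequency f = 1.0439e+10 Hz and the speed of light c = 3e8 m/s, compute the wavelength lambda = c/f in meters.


lambda = c / f = 3.0000e+08 / 1.0439e+10 = 0.02874 m

0.02874 m


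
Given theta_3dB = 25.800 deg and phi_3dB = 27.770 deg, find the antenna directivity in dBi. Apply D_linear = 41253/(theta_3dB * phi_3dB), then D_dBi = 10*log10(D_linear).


D_linear = 41253 / (25.800 * 27.770) = 57.57845
D_dBi = 10 * log10(57.57845) = 17.60 dBi

17.60 dBi


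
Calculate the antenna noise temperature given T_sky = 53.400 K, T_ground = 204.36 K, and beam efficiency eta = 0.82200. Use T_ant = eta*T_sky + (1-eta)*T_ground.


T_ant = 0.82200 * 53.400 + (1 - 0.82200) * 204.36 = 80.27 K

80.27 K


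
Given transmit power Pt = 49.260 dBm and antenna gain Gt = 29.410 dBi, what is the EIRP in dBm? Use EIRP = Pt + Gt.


EIRP = Pt + Gt = 49.260 + 29.410 = 78.67 dBm

78.67 dBm


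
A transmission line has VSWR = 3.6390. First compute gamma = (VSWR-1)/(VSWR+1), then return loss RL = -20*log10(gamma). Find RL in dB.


gamma = (3.6390 - 1) / (3.6390 + 1) = 0.5688726
RL = -20 * log10(0.5688726) = 4.900 dB

4.900 dB


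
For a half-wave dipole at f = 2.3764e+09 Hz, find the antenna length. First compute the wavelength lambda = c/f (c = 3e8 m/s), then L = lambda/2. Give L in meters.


lambda = c / f = 3.0000e+08 / 2.3764e+09 = 0.1262414 m
L = lambda / 2 = 0.1262414 / 2 = 0.06312 m

0.06312 m


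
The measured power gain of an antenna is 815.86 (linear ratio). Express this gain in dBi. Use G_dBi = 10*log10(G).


G_dBi = 10 * log10(815.86) = 29.12 dBi

29.12 dBi


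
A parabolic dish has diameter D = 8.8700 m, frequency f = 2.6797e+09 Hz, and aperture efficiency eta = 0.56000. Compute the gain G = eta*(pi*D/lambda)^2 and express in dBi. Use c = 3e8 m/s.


lambda = c / f = 3.0000e+08 / 2.6797e+09 = 0.1119528 m
G_linear = 0.56000 * (pi * 8.8700 / 0.1119528)^2 = 34694.86
G_dBi = 10 * log10(34694.86) = 45.40 dBi

45.40 dBi


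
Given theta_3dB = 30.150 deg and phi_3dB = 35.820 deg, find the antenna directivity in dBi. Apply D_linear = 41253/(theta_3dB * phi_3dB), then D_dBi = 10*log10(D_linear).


D_linear = 41253 / (30.150 * 35.820) = 38.19818
D_dBi = 10 * log10(38.19818) = 15.82 dBi

15.82 dBi


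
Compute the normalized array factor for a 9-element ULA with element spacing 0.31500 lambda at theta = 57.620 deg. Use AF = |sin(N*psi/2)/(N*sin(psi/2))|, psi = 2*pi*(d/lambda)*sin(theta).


psi = 2*pi*0.31500*sin(57.620 deg) = 1.671467 rad
AF = |sin(9*1.671467/2) / (9*sin(1.671467/2))| = 0.1416

0.1416


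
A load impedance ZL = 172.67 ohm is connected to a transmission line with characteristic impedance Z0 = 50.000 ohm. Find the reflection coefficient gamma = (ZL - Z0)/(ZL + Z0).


gamma = (172.67 - 50.000) / (172.67 + 50.000) = 0.5509

0.5509


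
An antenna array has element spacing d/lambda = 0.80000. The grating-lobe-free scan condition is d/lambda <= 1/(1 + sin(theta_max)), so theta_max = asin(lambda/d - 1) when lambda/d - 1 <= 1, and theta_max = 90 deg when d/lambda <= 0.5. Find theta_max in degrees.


lambda/d - 1 = 1/0.80000 - 1 = 0.2500000
theta_max = asin(0.2500000) = 14.48 deg

14.48 deg


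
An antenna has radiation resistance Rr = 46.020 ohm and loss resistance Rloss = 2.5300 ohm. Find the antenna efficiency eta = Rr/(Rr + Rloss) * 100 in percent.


eta = 46.020 / (46.020 + 2.5300) * 100 = 94.79%

94.79%


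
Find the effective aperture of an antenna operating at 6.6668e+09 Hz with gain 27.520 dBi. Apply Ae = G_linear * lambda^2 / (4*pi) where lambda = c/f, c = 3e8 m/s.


lambda = c / f = 3.0000e+08 / 6.6668e+09 = 0.04499910 m
G_linear = 10^(27.520/10) = 564.9370
Ae = G_linear * lambda^2 / (4*pi) = 564.9370 * 0.04499910^2 / (4*pi) = 0.09103 m^2

0.09103 m^2


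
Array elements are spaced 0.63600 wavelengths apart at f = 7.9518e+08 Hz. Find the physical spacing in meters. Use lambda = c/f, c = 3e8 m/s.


lambda = c / f = 3.0000e+08 / 7.9518e+08 = 0.3772731 m
d = 0.63600 * 0.3772731 = 0.2399 m

0.2399 m


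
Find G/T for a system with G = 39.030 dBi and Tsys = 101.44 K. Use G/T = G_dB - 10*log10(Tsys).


G/T = 39.030 - 10*log10(101.44) = 39.030 - 20.06209 = 18.97 dB/K

18.97 dB/K


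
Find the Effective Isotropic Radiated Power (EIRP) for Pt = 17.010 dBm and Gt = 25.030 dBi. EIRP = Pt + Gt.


EIRP = Pt + Gt = 17.010 + 25.030 = 42.04 dBm

42.04 dBm


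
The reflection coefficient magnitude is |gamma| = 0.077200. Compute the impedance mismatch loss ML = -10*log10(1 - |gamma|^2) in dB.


ML = -10 * log10(1 - 0.077200^2) = -10 * log10(0.99404016) = 0.02596 dB

0.02596 dB


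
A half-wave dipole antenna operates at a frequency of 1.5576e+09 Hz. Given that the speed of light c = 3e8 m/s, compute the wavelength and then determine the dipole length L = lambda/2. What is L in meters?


lambda = c / f = 3.0000e+08 / 1.5576e+09 = 0.1926040 m
L = lambda / 2 = 0.1926040 / 2 = 0.09630 m

0.09630 m


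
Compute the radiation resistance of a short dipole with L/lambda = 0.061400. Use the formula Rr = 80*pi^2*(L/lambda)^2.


Rr = 80 * pi^2 * (0.061400)^2 = 80 * 9.869604 * 3.769960e-03 = 2.977 ohm

2.977 ohm


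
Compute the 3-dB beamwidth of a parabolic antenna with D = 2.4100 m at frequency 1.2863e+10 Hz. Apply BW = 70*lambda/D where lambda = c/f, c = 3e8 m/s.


lambda = c / f = 3.0000e+08 / 1.2863e+10 = 0.02332271 m
BW = 70 * 0.02332271 / 2.4100 = 0.6774 deg

0.6774 deg


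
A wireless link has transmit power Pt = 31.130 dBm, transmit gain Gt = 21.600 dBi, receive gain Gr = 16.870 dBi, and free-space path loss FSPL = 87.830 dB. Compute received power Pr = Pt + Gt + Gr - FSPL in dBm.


Pr = 31.130 + 21.600 + 16.870 - 87.830 = -18.23 dBm

-18.23 dBm


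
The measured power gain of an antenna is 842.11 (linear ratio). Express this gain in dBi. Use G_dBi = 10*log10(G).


G_dBi = 10 * log10(842.11) = 29.25 dBi

29.25 dBi


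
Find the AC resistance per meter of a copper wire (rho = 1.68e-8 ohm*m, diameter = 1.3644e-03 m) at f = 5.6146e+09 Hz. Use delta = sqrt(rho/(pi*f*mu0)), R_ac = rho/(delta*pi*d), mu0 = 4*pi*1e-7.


delta = sqrt(1.68e-8 / (pi * 5.6146e+09 * 4*pi*1e-7)) = 8.705934e-07 m
R_ac = 1.68e-8 / (8.705934e-07 * pi * 1.3644e-03) = 4.502 ohm/m

4.502 ohm/m


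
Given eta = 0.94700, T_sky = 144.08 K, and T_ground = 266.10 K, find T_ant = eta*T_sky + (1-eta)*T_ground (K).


T_ant = 0.94700 * 144.08 + (1 - 0.94700) * 266.10 = 150.5 K

150.5 K


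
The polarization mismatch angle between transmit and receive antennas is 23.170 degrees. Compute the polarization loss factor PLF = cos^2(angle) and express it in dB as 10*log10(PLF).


PLF_linear = cos^2(23.170 deg) = 0.8451888
PLF_dB = 10 * log10(0.8451888) = -0.7305 dB

-0.7305 dB


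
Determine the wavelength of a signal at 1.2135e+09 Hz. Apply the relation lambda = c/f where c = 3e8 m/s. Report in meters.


lambda = c / f = 3.0000e+08 / 1.2135e+09 = 0.2472 m

0.2472 m


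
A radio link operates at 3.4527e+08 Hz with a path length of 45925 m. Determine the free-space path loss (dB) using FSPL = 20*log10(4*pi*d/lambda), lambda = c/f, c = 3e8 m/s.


lambda = c / f = 3.0000e+08 / 3.4527e+08 = 0.8688852 m
FSPL = 20 * log10(4*pi*45925/0.8688852) = 116.4 dB

116.4 dB


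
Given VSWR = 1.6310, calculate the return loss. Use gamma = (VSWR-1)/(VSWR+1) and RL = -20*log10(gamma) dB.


gamma = (1.6310 - 1) / (1.6310 + 1) = 0.2398328
RL = -20 * log10(0.2398328) = 12.40 dB

12.40 dB


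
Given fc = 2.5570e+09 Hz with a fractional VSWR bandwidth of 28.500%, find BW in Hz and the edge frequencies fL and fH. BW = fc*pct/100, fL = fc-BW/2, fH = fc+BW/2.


BW = 2.5570e+09 * 28.500/100 = 7.287450e+08 Hz
fL = 2.5570e+09 - 7.287450e+08/2 = 2.193e+09 Hz
fH = 2.5570e+09 + 7.287450e+08/2 = 2.921e+09 Hz

BW=7.287e+08 Hz, fL=2.193e+09 Hz, fH=2.921e+09 Hz


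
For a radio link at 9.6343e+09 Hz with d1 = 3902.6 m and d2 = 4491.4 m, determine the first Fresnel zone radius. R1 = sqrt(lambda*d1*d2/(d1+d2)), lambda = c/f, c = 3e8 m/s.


lambda = c / f = 3.0000e+08 / 9.6343e+09 = 0.03113874 m
R1 = sqrt(0.03113874 * 3902.6 * 4491.4 / (3902.6 + 4491.4)) = 8.064 m

8.064 m


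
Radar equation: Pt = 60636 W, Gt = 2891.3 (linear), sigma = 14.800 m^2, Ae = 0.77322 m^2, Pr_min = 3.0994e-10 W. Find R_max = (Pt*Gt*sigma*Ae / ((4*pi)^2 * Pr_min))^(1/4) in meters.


R^4 = 60636*2891.3*14.800*0.77322 / ((4*pi)^2 * 3.0994e-10) = 4.099125e+16
R_max = 4.099125e+16^0.25 = 14229 m

14229 m


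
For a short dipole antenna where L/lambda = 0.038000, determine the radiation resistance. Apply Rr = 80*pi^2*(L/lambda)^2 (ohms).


Rr = 80 * pi^2 * (0.038000)^2 = 80 * 9.869604 * 1.444000e-03 = 1.140 ohm

1.140 ohm


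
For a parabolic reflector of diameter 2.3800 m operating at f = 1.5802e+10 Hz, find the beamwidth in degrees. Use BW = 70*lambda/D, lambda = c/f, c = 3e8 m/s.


lambda = c / f = 3.0000e+08 / 1.5802e+10 = 0.01898494 m
BW = 70 * 0.01898494 / 2.3800 = 0.5584 deg

0.5584 deg


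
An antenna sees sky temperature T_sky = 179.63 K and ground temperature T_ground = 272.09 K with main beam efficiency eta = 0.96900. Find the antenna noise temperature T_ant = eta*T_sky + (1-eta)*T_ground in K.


T_ant = 0.96900 * 179.63 + (1 - 0.96900) * 272.09 = 182.5 K

182.5 K


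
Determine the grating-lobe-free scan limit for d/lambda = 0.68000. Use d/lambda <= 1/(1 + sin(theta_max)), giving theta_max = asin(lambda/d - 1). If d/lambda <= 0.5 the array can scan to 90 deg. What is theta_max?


lambda/d - 1 = 1/0.68000 - 1 = 0.4705882
theta_max = asin(0.4705882) = 28.07 deg

28.07 deg


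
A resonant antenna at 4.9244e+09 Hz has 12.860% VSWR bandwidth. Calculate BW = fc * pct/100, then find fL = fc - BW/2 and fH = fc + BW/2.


BW = 4.9244e+09 * 12.860/100 = 6.332778e+08 Hz
fL = 4.9244e+09 - 6.332778e+08/2 = 4.608e+09 Hz
fH = 4.9244e+09 + 6.332778e+08/2 = 5.241e+09 Hz

BW=6.333e+08 Hz, fL=4.608e+09 Hz, fH=5.241e+09 Hz


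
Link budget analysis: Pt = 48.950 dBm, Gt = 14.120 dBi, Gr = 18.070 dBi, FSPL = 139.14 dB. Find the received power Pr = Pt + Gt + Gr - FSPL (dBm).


Pr = 48.950 + 14.120 + 18.070 - 139.14 = -58.00 dBm

-58.00 dBm


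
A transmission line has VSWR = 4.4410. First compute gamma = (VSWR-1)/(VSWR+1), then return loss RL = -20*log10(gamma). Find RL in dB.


gamma = (4.4410 - 1) / (4.4410 + 1) = 0.6324205
RL = -20 * log10(0.6324205) = 3.980 dB

3.980 dB


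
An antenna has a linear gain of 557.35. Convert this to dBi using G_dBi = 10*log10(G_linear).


G_dBi = 10 * log10(557.35) = 27.46 dBi

27.46 dBi


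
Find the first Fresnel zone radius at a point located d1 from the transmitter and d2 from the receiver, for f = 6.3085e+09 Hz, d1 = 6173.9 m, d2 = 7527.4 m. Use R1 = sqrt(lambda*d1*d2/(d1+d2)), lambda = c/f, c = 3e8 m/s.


lambda = c / f = 3.0000e+08 / 6.3085e+09 = 0.04755489 m
R1 = sqrt(0.04755489 * 6173.9 * 7527.4 / (6173.9 + 7527.4)) = 12.70 m

12.70 m


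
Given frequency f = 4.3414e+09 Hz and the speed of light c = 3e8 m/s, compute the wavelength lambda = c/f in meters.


lambda = c / f = 3.0000e+08 / 4.3414e+09 = 0.06910 m

0.06910 m


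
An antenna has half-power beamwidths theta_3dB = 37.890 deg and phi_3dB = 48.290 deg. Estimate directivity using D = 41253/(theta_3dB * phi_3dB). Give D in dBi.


D_linear = 41253 / (37.890 * 48.290) = 22.54622
D_dBi = 10 * log10(22.54622) = 13.53 dBi

13.53 dBi


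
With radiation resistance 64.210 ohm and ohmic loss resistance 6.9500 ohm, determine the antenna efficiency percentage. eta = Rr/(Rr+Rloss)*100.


eta = 64.210 / (64.210 + 6.9500) * 100 = 90.23%

90.23%


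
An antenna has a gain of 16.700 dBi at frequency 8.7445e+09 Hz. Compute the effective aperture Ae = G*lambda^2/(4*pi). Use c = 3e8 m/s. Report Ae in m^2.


lambda = c / f = 3.0000e+08 / 8.7445e+09 = 0.03430728 m
G_linear = 10^(16.700/10) = 46.77351
Ae = G_linear * lambda^2 / (4*pi) = 46.77351 * 0.03430728^2 / (4*pi) = 4.381e-03 m^2

4.381e-03 m^2


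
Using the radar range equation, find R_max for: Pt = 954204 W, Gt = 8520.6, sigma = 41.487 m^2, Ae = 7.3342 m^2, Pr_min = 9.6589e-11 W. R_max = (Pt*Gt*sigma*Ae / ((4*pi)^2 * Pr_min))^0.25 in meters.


R^4 = 954204*8520.6*41.487*7.3342 / ((4*pi)^2 * 9.6589e-11) = 1.621918e+20
R_max = 1.621918e+20^0.25 = 112851 m

112851 m


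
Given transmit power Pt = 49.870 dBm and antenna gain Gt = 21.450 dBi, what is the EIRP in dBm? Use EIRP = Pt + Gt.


EIRP = Pt + Gt = 49.870 + 21.450 = 71.32 dBm

71.32 dBm


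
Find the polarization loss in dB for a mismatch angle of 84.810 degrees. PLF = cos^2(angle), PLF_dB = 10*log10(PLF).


PLF_linear = cos^2(84.810 deg) = 8.182788e-03
PLF_dB = 10 * log10(8.182788e-03) = -20.87 dB

-20.87 dB


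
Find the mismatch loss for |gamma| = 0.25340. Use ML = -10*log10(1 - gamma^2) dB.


ML = -10 * log10(1 - 0.25340^2) = -10 * log10(0.93578844) = 0.2882 dB

0.2882 dB


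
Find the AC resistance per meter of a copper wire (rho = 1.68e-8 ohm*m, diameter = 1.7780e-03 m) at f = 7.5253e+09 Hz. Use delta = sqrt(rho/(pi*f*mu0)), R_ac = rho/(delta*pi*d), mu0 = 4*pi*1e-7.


delta = sqrt(1.68e-8 / (pi * 7.5253e+09 * 4*pi*1e-7)) = 7.519914e-07 m
R_ac = 1.68e-8 / (7.519914e-07 * pi * 1.7780e-03) = 4.000 ohm/m

4.000 ohm/m


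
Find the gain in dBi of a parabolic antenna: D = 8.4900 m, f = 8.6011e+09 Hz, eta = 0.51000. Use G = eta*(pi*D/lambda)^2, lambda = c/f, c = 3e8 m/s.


lambda = c / f = 3.0000e+08 / 8.6011e+09 = 0.03487926 m
G_linear = 0.51000 * (pi * 8.4900 / 0.03487926)^2 = 298229.6
G_dBi = 10 * log10(298229.6) = 54.75 dBi

54.75 dBi


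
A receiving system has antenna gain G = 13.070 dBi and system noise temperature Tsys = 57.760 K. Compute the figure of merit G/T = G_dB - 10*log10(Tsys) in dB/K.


G/T = 13.070 - 10*log10(57.760) = 13.070 - 17.61627 = -4.546 dB/K

-4.546 dB/K


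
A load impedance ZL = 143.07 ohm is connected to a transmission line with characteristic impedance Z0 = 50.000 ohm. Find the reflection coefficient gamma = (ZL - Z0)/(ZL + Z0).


gamma = (143.07 - 50.000) / (143.07 + 50.000) = 0.4821

0.4821


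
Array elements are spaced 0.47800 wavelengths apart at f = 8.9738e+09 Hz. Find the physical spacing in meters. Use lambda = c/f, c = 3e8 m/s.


lambda = c / f = 3.0000e+08 / 8.9738e+09 = 0.03343065 m
d = 0.47800 * 0.03343065 = 0.01598 m

0.01598 m


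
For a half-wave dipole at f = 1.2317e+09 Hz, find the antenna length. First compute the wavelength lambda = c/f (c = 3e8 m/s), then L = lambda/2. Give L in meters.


lambda = c / f = 3.0000e+08 / 1.2317e+09 = 0.2435658 m
L = lambda / 2 = 0.2435658 / 2 = 0.1218 m

0.1218 m


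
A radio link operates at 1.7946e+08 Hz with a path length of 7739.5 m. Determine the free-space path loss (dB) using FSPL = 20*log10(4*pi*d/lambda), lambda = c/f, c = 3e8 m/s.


lambda = c / f = 3.0000e+08 / 1.7946e+08 = 1.671682 m
FSPL = 20 * log10(4*pi*7739.5/1.671682) = 95.30 dB

95.30 dB


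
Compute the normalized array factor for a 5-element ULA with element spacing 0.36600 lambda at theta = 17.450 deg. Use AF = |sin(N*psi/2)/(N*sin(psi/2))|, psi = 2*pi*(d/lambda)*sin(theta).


psi = 2*pi*0.36600*sin(17.450 deg) = 0.6896026 rad
AF = |sin(5*0.6896026/2) / (5*sin(0.6896026/2))| = 0.5848

0.5848


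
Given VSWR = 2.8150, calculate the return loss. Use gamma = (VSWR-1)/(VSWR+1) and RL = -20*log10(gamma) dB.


gamma = (2.8150 - 1) / (2.8150 + 1) = 0.4757536
RL = -20 * log10(0.4757536) = 6.452 dB

6.452 dB


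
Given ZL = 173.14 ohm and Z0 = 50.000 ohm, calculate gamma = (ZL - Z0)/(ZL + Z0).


gamma = (173.14 - 50.000) / (173.14 + 50.000) = 0.5519

0.5519


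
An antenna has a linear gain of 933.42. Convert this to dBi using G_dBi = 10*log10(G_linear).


G_dBi = 10 * log10(933.42) = 29.70 dBi

29.70 dBi


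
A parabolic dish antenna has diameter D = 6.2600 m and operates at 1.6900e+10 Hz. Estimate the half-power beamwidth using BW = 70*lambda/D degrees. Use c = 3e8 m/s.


lambda = c / f = 3.0000e+08 / 1.6900e+10 = 0.01775148 m
BW = 70 * 0.01775148 / 6.2600 = 0.1985 deg

0.1985 deg


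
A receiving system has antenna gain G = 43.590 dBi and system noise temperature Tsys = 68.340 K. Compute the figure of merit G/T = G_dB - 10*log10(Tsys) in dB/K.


G/T = 43.590 - 10*log10(68.340) = 43.590 - 18.34675 = 25.24 dB/K

25.24 dB/K


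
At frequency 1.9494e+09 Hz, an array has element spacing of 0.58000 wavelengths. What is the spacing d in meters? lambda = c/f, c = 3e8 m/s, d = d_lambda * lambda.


lambda = c / f = 3.0000e+08 / 1.9494e+09 = 0.1538935 m
d = 0.58000 * 0.1538935 = 0.08926 m

0.08926 m


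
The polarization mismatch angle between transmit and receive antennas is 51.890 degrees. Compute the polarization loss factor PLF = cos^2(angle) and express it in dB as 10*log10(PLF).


PLF_linear = cos^2(51.890 deg) = 0.3809028
PLF_dB = 10 * log10(0.3809028) = -4.192 dB

-4.192 dB


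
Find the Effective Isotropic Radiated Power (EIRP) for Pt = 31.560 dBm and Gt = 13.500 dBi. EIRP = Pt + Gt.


EIRP = Pt + Gt = 31.560 + 13.500 = 45.06 dBm

45.06 dBm


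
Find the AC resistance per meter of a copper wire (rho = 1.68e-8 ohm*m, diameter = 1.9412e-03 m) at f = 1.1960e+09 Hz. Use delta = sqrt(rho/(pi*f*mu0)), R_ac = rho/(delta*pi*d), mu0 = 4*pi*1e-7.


delta = sqrt(1.68e-8 / (pi * 1.1960e+09 * 4*pi*1e-7)) = 1.886293e-06 m
R_ac = 1.68e-8 / (1.886293e-06 * pi * 1.9412e-03) = 1.460 ohm/m

1.460 ohm/m


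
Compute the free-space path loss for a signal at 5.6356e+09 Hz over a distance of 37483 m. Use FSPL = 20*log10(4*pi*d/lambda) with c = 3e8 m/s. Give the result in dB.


lambda = c / f = 3.0000e+08 / 5.6356e+09 = 0.05323302 m
FSPL = 20 * log10(4*pi*37483/0.05323302) = 138.9 dB

138.9 dB


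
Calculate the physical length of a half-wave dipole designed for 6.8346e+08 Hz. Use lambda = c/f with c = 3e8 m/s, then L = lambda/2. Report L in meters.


lambda = c / f = 3.0000e+08 / 6.8346e+08 = 0.4389430 m
L = lambda / 2 = 0.4389430 / 2 = 0.2195 m

0.2195 m


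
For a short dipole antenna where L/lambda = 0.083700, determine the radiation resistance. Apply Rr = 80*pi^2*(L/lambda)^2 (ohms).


Rr = 80 * pi^2 * (0.083700)^2 = 80 * 9.869604 * 7.005690e-03 = 5.531 ohm

5.531 ohm


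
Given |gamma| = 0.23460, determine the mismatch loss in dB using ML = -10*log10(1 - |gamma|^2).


ML = -10 * log10(1 - 0.23460^2) = -10 * log10(0.94496284) = 0.2459 dB

0.2459 dB


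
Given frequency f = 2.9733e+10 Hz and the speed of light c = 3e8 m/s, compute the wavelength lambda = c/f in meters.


lambda = c / f = 3.0000e+08 / 2.9733e+10 = 0.01009 m

0.01009 m


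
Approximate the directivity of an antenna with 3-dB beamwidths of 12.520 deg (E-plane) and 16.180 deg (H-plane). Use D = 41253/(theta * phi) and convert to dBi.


D_linear = 41253 / (12.520 * 16.180) = 203.6445
D_dBi = 10 * log10(203.6445) = 23.09 dBi

23.09 dBi


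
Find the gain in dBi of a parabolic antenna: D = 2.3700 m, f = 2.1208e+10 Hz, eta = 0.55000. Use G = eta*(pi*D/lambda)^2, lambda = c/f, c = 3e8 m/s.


lambda = c / f = 3.0000e+08 / 2.1208e+10 = 0.01414561 m
G_linear = 0.55000 * (pi * 2.3700 / 0.01414561)^2 = 152375.7
G_dBi = 10 * log10(152375.7) = 51.83 dBi

51.83 dBi


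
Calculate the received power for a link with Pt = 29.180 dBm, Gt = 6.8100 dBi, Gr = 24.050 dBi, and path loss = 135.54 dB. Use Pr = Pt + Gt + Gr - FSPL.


Pr = 29.180 + 6.8100 + 24.050 - 135.54 = -75.50 dBm

-75.50 dBm


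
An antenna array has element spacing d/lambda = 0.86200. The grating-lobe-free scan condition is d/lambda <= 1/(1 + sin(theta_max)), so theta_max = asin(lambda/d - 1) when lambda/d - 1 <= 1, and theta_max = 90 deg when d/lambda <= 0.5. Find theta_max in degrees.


lambda/d - 1 = 1/0.86200 - 1 = 0.1600928
theta_max = asin(0.1600928) = 9.212 deg

9.212 deg


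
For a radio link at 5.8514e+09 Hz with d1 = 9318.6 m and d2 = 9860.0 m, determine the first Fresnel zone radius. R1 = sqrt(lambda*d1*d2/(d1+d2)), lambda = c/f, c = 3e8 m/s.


lambda = c / f = 3.0000e+08 / 5.8514e+09 = 0.05126978 m
R1 = sqrt(0.05126978 * 9318.6 * 9860.0 / (9318.6 + 9860.0)) = 15.67 m

15.67 m


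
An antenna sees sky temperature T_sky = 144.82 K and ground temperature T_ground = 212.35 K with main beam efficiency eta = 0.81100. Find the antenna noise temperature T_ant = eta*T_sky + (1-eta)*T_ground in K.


T_ant = 0.81100 * 144.82 + (1 - 0.81100) * 212.35 = 157.6 K

157.6 K


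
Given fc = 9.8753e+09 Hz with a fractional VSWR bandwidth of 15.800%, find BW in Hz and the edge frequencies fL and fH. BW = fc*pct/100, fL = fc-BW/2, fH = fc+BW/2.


BW = 9.8753e+09 * 15.800/100 = 1.560297e+09 Hz
fL = 9.8753e+09 - 1.560297e+09/2 = 9.095e+09 Hz
fH = 9.8753e+09 + 1.560297e+09/2 = 1.066e+10 Hz

BW=1.560e+09 Hz, fL=9.095e+09 Hz, fH=1.066e+10 Hz


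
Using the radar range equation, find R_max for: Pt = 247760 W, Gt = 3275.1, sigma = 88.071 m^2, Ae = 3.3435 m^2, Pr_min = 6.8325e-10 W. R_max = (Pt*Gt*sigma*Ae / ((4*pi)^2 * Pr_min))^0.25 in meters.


R^4 = 247760*3275.1*88.071*3.3435 / ((4*pi)^2 * 6.8325e-10) = 2.214576e+18
R_max = 2.214576e+18^0.25 = 38576 m

38576 m


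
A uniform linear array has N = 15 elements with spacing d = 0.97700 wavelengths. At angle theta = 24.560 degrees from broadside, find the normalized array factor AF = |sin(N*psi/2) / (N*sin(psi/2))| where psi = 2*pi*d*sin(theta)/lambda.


psi = 2*pi*0.97700*sin(24.560 deg) = 2.551514 rad
AF = |sin(15*2.551514/2) / (15*sin(2.551514/2))| = 0.01971

0.01971


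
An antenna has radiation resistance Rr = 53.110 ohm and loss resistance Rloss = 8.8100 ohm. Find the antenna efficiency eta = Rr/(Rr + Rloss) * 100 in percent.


eta = 53.110 / (53.110 + 8.8100) * 100 = 85.77%

85.77%


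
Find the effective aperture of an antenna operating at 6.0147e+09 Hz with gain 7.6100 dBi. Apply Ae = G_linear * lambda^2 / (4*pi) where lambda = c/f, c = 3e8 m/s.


lambda = c / f = 3.0000e+08 / 6.0147e+09 = 0.04987780 m
G_linear = 10^(7.6100/10) = 5.767665
Ae = G_linear * lambda^2 / (4*pi) = 5.767665 * 0.04987780^2 / (4*pi) = 1.142e-03 m^2

1.142e-03 m^2


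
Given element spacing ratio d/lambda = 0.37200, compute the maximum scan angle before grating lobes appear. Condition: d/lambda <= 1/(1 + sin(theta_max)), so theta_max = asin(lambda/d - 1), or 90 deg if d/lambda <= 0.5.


lambda/d - 1 = 1/0.37200 - 1 = 1.688172 >= 1
d/lambda <= 0.5, so the array can scan to endfire without grating lobes: theta_max = 90 deg

90 deg


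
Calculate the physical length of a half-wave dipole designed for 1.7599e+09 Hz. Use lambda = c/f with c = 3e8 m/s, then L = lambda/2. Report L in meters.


lambda = c / f = 3.0000e+08 / 1.7599e+09 = 0.1704642 m
L = lambda / 2 = 0.1704642 / 2 = 0.08523 m

0.08523 m


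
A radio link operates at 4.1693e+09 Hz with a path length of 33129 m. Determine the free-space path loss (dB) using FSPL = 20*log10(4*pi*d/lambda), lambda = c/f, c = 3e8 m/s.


lambda = c / f = 3.0000e+08 / 4.1693e+09 = 0.07195452 m
FSPL = 20 * log10(4*pi*33129/0.07195452) = 135.2 dB

135.2 dB


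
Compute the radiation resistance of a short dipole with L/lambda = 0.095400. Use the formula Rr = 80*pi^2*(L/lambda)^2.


Rr = 80 * pi^2 * (0.095400)^2 = 80 * 9.869604 * 9.101160e-03 = 7.186 ohm

7.186 ohm


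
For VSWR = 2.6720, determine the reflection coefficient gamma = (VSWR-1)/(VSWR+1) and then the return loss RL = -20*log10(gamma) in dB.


gamma = (2.6720 - 1) / (2.6720 + 1) = 0.4553377
RL = -20 * log10(0.4553377) = 6.833 dB

6.833 dB


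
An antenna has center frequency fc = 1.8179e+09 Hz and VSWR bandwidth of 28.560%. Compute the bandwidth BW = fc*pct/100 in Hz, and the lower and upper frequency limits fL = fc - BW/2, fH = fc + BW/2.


BW = 1.8179e+09 * 28.560/100 = 5.191922e+08 Hz
fL = 1.8179e+09 - 5.191922e+08/2 = 1.558e+09 Hz
fH = 1.8179e+09 + 5.191922e+08/2 = 2.077e+09 Hz

BW=5.192e+08 Hz, fL=1.558e+09 Hz, fH=2.077e+09 Hz


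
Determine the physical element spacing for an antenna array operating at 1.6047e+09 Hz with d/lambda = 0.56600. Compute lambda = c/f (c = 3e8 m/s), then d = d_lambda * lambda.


lambda = c / f = 3.0000e+08 / 1.6047e+09 = 0.1869508 m
d = 0.56600 * 0.1869508 = 0.1058 m

0.1058 m


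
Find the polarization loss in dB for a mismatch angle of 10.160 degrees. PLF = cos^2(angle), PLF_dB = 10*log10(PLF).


PLF_linear = cos^2(10.160 deg) = 0.9688839
PLF_dB = 10 * log10(0.9688839) = -0.1373 dB

-0.1373 dB


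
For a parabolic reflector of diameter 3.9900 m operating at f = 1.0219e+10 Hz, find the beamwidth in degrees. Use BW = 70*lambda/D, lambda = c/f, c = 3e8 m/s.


lambda = c / f = 3.0000e+08 / 1.0219e+10 = 0.02935708 m
BW = 70 * 0.02935708 / 3.9900 = 0.5150 deg

0.5150 deg


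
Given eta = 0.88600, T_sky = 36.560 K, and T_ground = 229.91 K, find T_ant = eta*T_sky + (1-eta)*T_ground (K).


T_ant = 0.88600 * 36.560 + (1 - 0.88600) * 229.91 = 58.60 K

58.60 K


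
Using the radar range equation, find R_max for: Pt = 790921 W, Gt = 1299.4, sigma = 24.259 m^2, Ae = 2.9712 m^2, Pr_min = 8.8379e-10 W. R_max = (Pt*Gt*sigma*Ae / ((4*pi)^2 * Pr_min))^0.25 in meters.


R^4 = 790921*1299.4*24.259*2.9712 / ((4*pi)^2 * 8.8379e-10) = 5.307768e+17
R_max = 5.307768e+17^0.25 = 26992 m

26992 m


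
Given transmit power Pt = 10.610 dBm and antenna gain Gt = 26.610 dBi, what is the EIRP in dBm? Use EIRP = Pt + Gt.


EIRP = Pt + Gt = 10.610 + 26.610 = 37.22 dBm

37.22 dBm


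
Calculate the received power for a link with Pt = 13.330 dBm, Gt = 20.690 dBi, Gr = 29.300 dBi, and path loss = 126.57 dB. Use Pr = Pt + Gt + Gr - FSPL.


Pr = 13.330 + 20.690 + 29.300 - 126.57 = -63.25 dBm

-63.25 dBm


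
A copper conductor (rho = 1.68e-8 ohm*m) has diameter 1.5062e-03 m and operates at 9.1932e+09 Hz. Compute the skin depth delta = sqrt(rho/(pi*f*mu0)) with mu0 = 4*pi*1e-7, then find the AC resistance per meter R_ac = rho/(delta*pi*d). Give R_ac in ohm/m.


delta = sqrt(1.68e-8 / (pi * 9.1932e+09 * 4*pi*1e-7)) = 6.803641e-07 m
R_ac = 1.68e-8 / (6.803641e-07 * pi * 1.5062e-03) = 5.218 ohm/m

5.218 ohm/m


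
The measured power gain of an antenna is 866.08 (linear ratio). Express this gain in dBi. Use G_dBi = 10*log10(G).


G_dBi = 10 * log10(866.08) = 29.38 dBi

29.38 dBi


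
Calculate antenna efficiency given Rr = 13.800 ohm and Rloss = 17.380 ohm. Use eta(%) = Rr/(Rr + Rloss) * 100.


eta = 13.800 / (13.800 + 17.380) * 100 = 44.26%

44.26%


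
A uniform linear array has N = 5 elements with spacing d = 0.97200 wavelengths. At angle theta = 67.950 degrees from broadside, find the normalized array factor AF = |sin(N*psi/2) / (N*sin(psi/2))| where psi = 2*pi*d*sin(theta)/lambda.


psi = 2*pi*0.97200*sin(67.950 deg) = 5.660551 rad
AF = |sin(5*5.660551/2) / (5*sin(5.660551/2))| = 0.6529

0.6529


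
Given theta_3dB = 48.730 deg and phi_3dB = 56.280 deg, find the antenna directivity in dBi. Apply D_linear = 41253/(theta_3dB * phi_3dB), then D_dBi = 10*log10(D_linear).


D_linear = 41253 / (48.730 * 56.280) = 15.04198
D_dBi = 10 * log10(15.04198) = 11.77 dBi

11.77 dBi


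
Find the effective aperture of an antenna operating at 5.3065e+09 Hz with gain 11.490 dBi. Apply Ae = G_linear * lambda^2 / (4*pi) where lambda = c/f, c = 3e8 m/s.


lambda = c / f = 3.0000e+08 / 5.3065e+09 = 0.05653444 m
G_linear = 10^(11.490/10) = 14.09289
Ae = G_linear * lambda^2 / (4*pi) = 14.09289 * 0.05653444^2 / (4*pi) = 3.584e-03 m^2

3.584e-03 m^2


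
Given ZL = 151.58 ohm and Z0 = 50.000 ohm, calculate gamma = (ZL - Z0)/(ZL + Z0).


gamma = (151.58 - 50.000) / (151.58 + 50.000) = 0.5039

0.5039


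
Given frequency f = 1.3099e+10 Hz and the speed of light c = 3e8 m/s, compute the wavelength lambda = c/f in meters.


lambda = c / f = 3.0000e+08 / 1.3099e+10 = 0.02290 m

0.02290 m
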